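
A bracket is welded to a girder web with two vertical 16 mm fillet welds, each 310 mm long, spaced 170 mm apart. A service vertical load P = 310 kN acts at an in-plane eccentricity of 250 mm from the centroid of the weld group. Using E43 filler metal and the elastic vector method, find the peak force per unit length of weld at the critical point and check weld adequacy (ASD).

E43XX → F_EXX = 430 MPa.
Total weld length L_w = 620 mm. Treat welds as unit-width lines.
Polar moment about centroid: J = 2[d³/12 + d(b/2)²] = 2[310³/12 + 310×85²] = 9445000 mm³.
Direct shear f_v = P/L_w = 310×10³ / 620 = 500 N/mm (vertical).
Torsion M = P·e = 310×10³ × 250 = 77500000 N·mm.
Critical point at (x, y) = (85, 155) from centroid. f_tx = M·y/J = 1272 N/mm; f_ty = M·x/J = 697.5 N/mm.
Resultant f_max = √[f_tx² + (f_v + f_ty)²] = √[1272² + (500 + 697.5)²] = 1747 N/mm.
Capacity per unit length: r_n/Ω = (1/2.0) × 0.6 × 430 × (0.707 × 16) = 1459 N/mm.
1747 > 1459 → NOT adequate.

f_max ≈ 1750 N/mm; NOT adequate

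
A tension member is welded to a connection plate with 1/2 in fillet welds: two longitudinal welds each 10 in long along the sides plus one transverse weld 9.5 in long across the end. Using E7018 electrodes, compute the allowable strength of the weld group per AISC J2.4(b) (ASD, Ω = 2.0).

E70XX → F_EXX = 70 ksi.
t_e = 0.707 × 0.5 = 0.3535 in.
R_nwl = 0.6 × 70 × 0.3535 × 20 = 296.9 kips (longitudinal, 2 welds).
R_nwt = 0.6 × 70 × 0.3535 × 9.5 = 141 kips (transverse, base value).
(i) R_nwl + R_nwt = 438 kips; (ii) 0.85 R_nwl + 1.5 R_nwt = 464 kips.
R_n = max = 464 kips [governs: (ii)]; R_n/Ω = 232 kips.

R_n/Ω ≈ 232 kips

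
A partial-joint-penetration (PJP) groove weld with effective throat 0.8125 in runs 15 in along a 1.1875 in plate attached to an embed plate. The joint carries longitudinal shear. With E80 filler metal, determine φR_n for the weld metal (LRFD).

φR_n ≈ 439 kips

E80XX → F_EXX = 80 ksi.
Effective throat (given) t_e = 0.8125 in.
A_we = 0.8125 × 15 = 12.19 in².
F_nw = 0.6 F_EXX = 48 ksi.
φR_n = 0.75 × 48 × 12.19 = 438.8 kips.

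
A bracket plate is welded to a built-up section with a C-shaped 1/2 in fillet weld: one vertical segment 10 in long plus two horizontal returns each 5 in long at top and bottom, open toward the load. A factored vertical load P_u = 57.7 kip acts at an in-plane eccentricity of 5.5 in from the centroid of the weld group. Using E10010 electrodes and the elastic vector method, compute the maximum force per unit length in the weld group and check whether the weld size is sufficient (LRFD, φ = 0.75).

f_max ≈ 7.25 kip/in; adequate

E100XX → F_EXX = 100 ksi.
Total weld length L_w = 20 in. Treat welds as unit-width lines.
Centroid: x̄ = 2×5×2.5 / 20 = 1.25 in from the vertical weld.
Polar moment about centroid: J = I_x + I_y = [10³/12 + 2×5×5²] + [10×1.25² + 2(5³/12 + 5×1.25²)] = 385.4 in³.
Direct shear f_v = P/L_w = 57.7 / 20 = 2.885 kip/in (vertical).
Torsion M = P·e = 57.7 × 5.5 = 317.35 kip·in.
Critical point at (x, y) = (3.75, 5) from centroid. f_tx = M·y/J = 4.117 kip/in; f_ty = M·x/J = 3.088 kip/in.
Resultant f_max = √[f_tx² + (f_v + f_ty)²] = √[4.117² + (2.885 + 3.088)²] = 7.254 kip/in.
Capacity per unit length: φr_n = 0.75 × 0.6 × 100 × (0.707 × 0.5) = 15.91 kip/in.
7.254 ≤ 15.91 → adequate.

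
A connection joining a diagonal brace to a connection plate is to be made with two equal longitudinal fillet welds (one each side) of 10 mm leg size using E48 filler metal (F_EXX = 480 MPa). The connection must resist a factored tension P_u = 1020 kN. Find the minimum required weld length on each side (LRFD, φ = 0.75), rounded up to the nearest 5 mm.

Throat t_e = 0.707 × 10 = 7.07 mm.
φr_n = 0.75 × 0.6 × 480 × 7.07 × 10⁻³ = 1.527 kN/mm.
L_req = P_u / φr_n = 1020 / 1.527 = 667.9 mm total.
Per side: 667.9 / 2 = 334 mm.
Round up → use L = 335 mm on each side.

L = 335 mm on each side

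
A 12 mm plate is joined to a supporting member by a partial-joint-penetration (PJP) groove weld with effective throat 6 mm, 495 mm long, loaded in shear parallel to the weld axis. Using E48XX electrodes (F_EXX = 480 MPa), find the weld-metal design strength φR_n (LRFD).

Effective throat (given) t_e = 6 mm.
A_we = 6 × 495 = 2970 mm².
F_nw = 0.6 F_EXX = 288 MPa.
φR_n = 0.75 × 288 × 2970 × 10⁻³ = 641.5 kN.

φR_n ≈ 642 kN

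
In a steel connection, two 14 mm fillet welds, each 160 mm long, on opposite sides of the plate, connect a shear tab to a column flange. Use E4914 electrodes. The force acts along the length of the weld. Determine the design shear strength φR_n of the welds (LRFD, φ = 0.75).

E49XX → F_EXX = 490 MPa.
Effective throat t_e = 0.707 × 14 = 9.898 mm.
Total length L = 320 mm; A_we = 9.898 × 320 = 3167 mm².
F_nw = 0.6 F_EXX = 0.6 × 490 = 294 MPa.
φR_n = 0.75 × 294 × 3167 × 10⁻³ = 698.4 kN.

φR_n ≈ 698 kN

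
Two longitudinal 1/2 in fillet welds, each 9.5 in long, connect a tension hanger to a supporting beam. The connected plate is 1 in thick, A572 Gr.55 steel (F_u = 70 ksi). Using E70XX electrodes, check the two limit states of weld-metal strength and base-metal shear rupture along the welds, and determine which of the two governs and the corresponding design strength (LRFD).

E70XX → F_EXX = 70 ksi.
t_e = 0.707 × 0.5 = 0.3535 in; L = 19 in.
Weld metal: φR_n = 0.75 × 0.6 × 70 × 0.3535 × 19 = 211.6 kip.
Base metal (shear rupture): φR_n = 0.75 × 0.6 × 70 × 1 × 19 = 598.5 kip.
Governing: weld metal.

φR_n ≈ 212 kip (weld metal governs)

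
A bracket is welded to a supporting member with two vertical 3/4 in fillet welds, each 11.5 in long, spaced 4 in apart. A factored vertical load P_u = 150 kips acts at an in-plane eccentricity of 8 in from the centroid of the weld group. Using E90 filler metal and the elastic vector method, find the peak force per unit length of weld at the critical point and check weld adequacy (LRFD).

E90XX → F_EXX = 90 ksi.
Total weld length L_w = 23 in. Treat welds as unit-width lines.
Polar moment about centroid: J = 2[d³/12 + d(b/2)²] = 2[11.5³/12 + 11.5×2²] = 345.5 in³.
Direct shear f_v = P/L_w = 150 / 23 = 6.522 kip/in (vertical).
Torsion M = P·e = 150 × 8 = 1200 kip·in.
Critical point at (x, y) = (2, 5.75) from centroid. f_tx = M·y/J = 19.97 kip/in; f_ty = M·x/J = 6.947 kip/in.
Resultant f_max = √[f_tx² + (f_v + f_ty)²] = √[19.97² + (6.522 + 6.947)²] = 24.09 kip/in.
Capacity per unit length: φr_n = 0.75 × 0.6 × 90 × (0.707 × 0.75) = 21.48 kip/in.
24.09 > 21.48 → NOT adequate.

f_max ≈ 24.1 kip/in; NOT adequate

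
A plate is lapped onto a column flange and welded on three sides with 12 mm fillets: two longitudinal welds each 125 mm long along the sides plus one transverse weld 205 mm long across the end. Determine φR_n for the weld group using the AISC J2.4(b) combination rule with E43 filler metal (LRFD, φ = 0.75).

φR_n ≈ 854 kN

E43XX → F_EXX = 430 MPa.
t_e = 0.707 × 12 = 8.484 mm.
R_nwl = 0.6 × 430 × 8.484 × 250 × 10⁻³ = 547.2 kN (longitudinal, 2 welds).
R_nwt = 0.6 × 430 × 8.484 × 205 × 10⁻³ = 448.7 kN (transverse, base value).
(i) R_nwl + R_nwt = 995.9 kN; (ii) 0.85 R_nwl + 1.5 R_nwt = 1138 kN.
R_n = max = 1138 kN [governs: (ii)]; φR_n = 853.7 kN.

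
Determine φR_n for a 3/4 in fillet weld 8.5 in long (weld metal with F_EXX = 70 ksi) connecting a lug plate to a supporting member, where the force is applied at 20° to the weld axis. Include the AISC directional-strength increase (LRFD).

t_e = 0.707 × 0.75 = 0.5302 in; A_we = 0.5302 × 8.5 = 4.507 in².
Directional factor: 1.0 + 0.5 sin^1.5(20°) = 1.1.
F_nw = 0.6 × 70 × 1.1 = 46.2 ksi.
φR_n = 0.75 × 46.2 × 4.507 = 156.2 kips.

φR_n ≈ 156 kips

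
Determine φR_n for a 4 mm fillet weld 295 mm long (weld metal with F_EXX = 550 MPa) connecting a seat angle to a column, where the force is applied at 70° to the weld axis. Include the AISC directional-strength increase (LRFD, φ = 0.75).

φR_n ≈ 301 kN

t_e = 0.707 × 4 = 2.828 mm; A_we = 2.828 × 295 = 834.3 mm².
Directional factor: 1.0 + 0.5 sin^1.5(70°) = 1.455.
F_nw = 0.6 × 550 × 1.455 = 480.3 MPa.
φR_n = 0.75 × 480.3 × 834.3 × 10⁻³ = 300.5 kN.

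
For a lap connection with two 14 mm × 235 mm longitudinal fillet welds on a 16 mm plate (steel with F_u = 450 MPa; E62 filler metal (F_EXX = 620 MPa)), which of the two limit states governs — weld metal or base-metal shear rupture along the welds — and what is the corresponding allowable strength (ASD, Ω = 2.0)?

R_n/Ω ≈ 865 kN (weld metal governs)

t_e = 0.707 × 14 = 9.898 mm; L = 470 mm.
Weld metal: R_n/Ω = (1/2.0) × 0.6 × 620 × 9.898 × 470 × 10⁻³ = 865.3 kN.
Base metal (shear rupture): R_n/Ω = (1/2.0) × 0.6 × 450 × 16 × 470 × 10⁻³ = 1015 kN.
Governing: weld metal.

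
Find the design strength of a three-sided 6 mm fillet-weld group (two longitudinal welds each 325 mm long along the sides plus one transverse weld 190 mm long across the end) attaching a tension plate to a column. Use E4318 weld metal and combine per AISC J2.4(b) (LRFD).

φR_n ≈ 689 kN

E43XX → F_EXX = 430 MPa.
t_e = 0.707 × 6 = 4.242 mm.
R_nwl = 0.6 × 430 × 4.242 × 650 × 10⁻³ = 711.4 kN (longitudinal, 2 welds).
R_nwt = 0.6 × 430 × 4.242 × 190 × 10⁻³ = 207.9 kN (transverse, base value).
(i) R_nwl + R_nwt = 919.3 kN; (ii) 0.85 R_nwl + 1.5 R_nwt = 916.6 kN.
R_n = max = 919.3 kN [governs: (i)]; φR_n = 689.5 kN.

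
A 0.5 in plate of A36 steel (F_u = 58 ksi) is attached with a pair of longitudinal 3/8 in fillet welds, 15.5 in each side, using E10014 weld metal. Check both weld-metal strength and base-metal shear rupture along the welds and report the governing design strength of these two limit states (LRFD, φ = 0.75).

φR_n ≈ 370 kip (weld metal governs)

E100XX → F_EXX = 100 ksi.
t_e = 0.707 × 0.375 = 0.2651 in; L = 31 in.
Weld metal: φR_n = 0.75 × 0.6 × 100 × 0.2651 × 31 = 369.8 kip.
Base metal (shear rupture): φR_n = 0.75 × 0.6 × 58 × 0.5 × 31 = 404.5 kip.
Governing: weld metal.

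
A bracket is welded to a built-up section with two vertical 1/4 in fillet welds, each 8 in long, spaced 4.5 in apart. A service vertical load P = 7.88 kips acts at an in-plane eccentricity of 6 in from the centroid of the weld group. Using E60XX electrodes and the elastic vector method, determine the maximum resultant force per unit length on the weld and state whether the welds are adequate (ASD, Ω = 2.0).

E60XX → F_EXX = 60 ksi.
Total weld length L_w = 16 in. Treat welds as unit-width lines.
Polar moment about centroid: J = 2[d³/12 + d(b/2)²] = 2[8³/12 + 8×2.25²] = 166.3 in³.
Direct shear f_v = P/L_w = 7.88 / 16 = 0.4925 kip/in (vertical).
Torsion M = P·e = 7.88 × 6 = 47.28 kip·in.
Critical point at (x, y) = (2.25, 4) from centroid. f_tx = M·y/J = 1.137 kip/in; f_ty = M·x/J = 0.6396 kip/in.
Resultant f_max = √[f_tx² + (f_v + f_ty)²] = √[1.137² + (0.4925 + 0.6396)²] = 1.604 kip/in.
Capacity per unit length: r_n/Ω = (1/2.0) × 0.6 × 60 × (0.707 × 0.25) = 3.181 kip/in.
1.604 ≤ 3.181 → adequate.

f_max ≈ 1.6 kip/in; adequate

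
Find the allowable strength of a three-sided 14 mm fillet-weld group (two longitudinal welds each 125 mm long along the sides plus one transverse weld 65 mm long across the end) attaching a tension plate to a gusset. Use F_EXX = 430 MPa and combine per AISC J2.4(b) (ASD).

R_n/Ω ≈ 402 kN

t_e = 0.707 × 14 = 9.898 mm.
R_nwl = 0.6 × 430 × 9.898 × 250 × 10⁻³ = 638.4 kN (longitudinal, 2 welds).
R_nwt = 0.6 × 430 × 9.898 × 65 × 10⁻³ = 166 kN (transverse, base value).
(i) R_nwl + R_nwt = 804.4 kN; (ii) 0.85 R_nwl + 1.5 R_nwt = 791.6 kN.
R_n = max = 804.4 kN [governs: (i)]; R_n/Ω = 402.2 kN.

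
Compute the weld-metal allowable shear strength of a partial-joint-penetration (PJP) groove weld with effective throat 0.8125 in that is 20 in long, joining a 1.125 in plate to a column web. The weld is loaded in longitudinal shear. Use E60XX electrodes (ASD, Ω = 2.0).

R_n/Ω ≈ 292 kip

E60XX → F_EXX = 60 ksi.
Effective throat (given) t_e = 0.8125 in.
A_we = 0.8125 × 20 = 16.25 in².
F_nw = 0.6 F_EXX = 36 ksi.
R_n/Ω = (36 × 16.25) / 2.0 = 292.5 kip.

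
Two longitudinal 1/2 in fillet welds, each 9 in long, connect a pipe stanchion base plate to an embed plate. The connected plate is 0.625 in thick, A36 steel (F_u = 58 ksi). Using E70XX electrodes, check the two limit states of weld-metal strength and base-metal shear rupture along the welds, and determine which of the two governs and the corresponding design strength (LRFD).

φR_n ≈ 200 kip (weld metal governs)

E70XX → F_EXX = 70 ksi.
t_e = 0.707 × 0.5 = 0.3535 in; L = 18 in.
Weld metal: φR_n = 0.75 × 0.6 × 70 × 0.3535 × 18 = 200.4 kip.
Base metal (shear rupture): φR_n = 0.75 × 0.6 × 58 × 0.625 × 18 = 293.6 kip.
Governing: weld metal.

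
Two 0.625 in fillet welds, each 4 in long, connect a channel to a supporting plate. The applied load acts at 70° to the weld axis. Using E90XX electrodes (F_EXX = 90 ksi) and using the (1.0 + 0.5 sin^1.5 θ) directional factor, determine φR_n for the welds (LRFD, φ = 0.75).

φR_n ≈ 208 kips

t_e = 0.707 × 0.625 = 0.4419 in; A_we = 0.4419 × 8 = 3.535 in².
Directional factor: 1.0 + 0.5 sin^1.5(70°) = 1.455.
F_nw = 0.6 × 90 × 1.455 = 78.59 ksi.
φR_n = 0.75 × 78.59 × 3.535 = 208.4 kips.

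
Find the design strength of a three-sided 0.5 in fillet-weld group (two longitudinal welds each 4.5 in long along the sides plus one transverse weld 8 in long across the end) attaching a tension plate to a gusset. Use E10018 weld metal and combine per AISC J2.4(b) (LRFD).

φR_n ≈ 313 kip

E100XX → F_EXX = 100 ksi.
t_e = 0.707 × 0.5 = 0.3535 in.
R_nwl = 0.6 × 100 × 0.3535 × 9 = 190.9 kip (longitudinal, 2 welds).
R_nwt = 0.6 × 100 × 0.3535 × 8 = 169.7 kip (transverse, base value).
(i) R_nwl + R_nwt = 360.6 kip; (ii) 0.85 R_nwl + 1.5 R_nwt = 416.8 kip.
R_n = max = 416.8 kip [governs: (ii)]; φR_n = 312.6 kip.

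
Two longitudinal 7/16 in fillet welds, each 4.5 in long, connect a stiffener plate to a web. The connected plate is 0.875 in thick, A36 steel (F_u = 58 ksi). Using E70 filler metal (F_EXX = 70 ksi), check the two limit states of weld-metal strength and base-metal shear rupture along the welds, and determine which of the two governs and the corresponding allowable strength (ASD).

t_e = 0.707 × 0.4375 = 0.3093 in; L = 9 in.
Weld metal: R_n/Ω = (1/2.0) × 0.6 × 70 × 0.3093 × 9 = 58.46 kips.
Base metal (shear rupture): R_n/Ω = (1/2.0) × 0.6 × 58 × 0.875 × 9 = 137 kips.
Governing: weld metal.

R_n/Ω ≈ 58.5 kips (weld metal governs)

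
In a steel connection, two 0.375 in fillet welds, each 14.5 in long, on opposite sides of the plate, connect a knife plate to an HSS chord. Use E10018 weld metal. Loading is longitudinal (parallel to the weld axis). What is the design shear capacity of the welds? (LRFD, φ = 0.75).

E100XX → F_EXX = 100 ksi.
Effective throat t_e = 0.707 × 0.375 = 0.2651 in.
Total length L = 29 in; A_we = 0.2651 × 29 = 7.689 in².
F_nw = 0.6 F_EXX = 0.6 × 100 = 60 ksi.
φR_n = 0.75 × 60 × 7.689 = 346 kip.

φR_n ≈ 346 kip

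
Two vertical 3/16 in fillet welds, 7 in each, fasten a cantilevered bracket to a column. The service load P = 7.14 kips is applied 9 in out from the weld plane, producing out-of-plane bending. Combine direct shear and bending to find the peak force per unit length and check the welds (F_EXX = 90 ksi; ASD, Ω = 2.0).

L_w = 2 × 7 = 14 in; section modulus (unit throat) S = 2 × L²/6 = 16.33 in².
Direct shear f_v = P/L_w = 7.14/14 = 0.51 kip/in.
Moment M = P × e = 7.14 × 9 = 64.26 kip·in; bending f_b = M/S = 3.934 kip/in.
f_max = √(f_v² + f_b²) = √(0.51² + 3.934²) = 3.967 kip/in.
r_n/Ω = (1/2.0) × 0.6 × 90 × (0.707 × 0.1875) = 3.579 kip/in → NOT adequate.

f_max ≈ 3.97 kip/in; NOT adequate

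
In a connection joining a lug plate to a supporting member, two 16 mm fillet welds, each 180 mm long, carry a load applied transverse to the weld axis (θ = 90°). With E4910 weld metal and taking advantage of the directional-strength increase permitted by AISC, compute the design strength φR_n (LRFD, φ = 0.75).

φR_n ≈ 1350 kN

E49XX → F_EXX = 490 MPa.
t_e = 0.707 × 16 = 11.31 mm; A_we = 11.31 × 360 = 4072 mm².
Directional factor: 1.0 + 0.5 sin^1.5(90°) = 1.5.
F_nw = 0.6 × 490 × 1.5 = 441 MPa.
φR_n = 0.75 × 441 × 4072 × 10⁻³ = 1347 kN.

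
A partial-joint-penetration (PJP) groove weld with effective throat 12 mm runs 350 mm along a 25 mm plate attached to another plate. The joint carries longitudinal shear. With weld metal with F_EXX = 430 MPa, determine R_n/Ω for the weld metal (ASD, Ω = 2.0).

Effective throat (given) t_e = 12 mm.
A_we = 12 × 350 = 4200 mm².
F_nw = 0.6 F_EXX = 258 MPa.
R_n/Ω = (258 × 4200) / 2.0 × 10⁻³ = 541.8 kN.

R_n/Ω ≈ 542 kN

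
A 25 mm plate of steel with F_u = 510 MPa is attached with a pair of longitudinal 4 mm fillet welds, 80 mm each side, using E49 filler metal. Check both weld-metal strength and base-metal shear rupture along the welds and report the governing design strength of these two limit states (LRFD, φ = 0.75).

φR_n ≈ 99.8 kN (weld metal governs)

E49XX → F_EXX = 490 MPa.
t_e = 0.707 × 4 = 2.828 mm; L = 160 mm.
Weld metal: φR_n = 0.75 × 0.6 × 490 × 2.828 × 160 × 10⁻³ = 99.77 kN.
Base metal (shear rupture): φR_n = 0.75 × 0.6 × 510 × 25 × 160 × 10⁻³ = 918 kN.
Governing: weld metal.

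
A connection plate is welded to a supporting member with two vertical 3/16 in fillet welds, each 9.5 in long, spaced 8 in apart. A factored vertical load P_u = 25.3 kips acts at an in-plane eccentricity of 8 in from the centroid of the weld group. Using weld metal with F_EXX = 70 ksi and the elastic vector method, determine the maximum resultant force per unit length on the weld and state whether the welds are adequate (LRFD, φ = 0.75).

f_max ≈ 3.81 kip/in; adequate

Total weld length L_w = 19 in. Treat welds as unit-width lines.
Polar moment about centroid: J = 2[d³/12 + d(b/2)²] = 2[9.5³/12 + 9.5×4²] = 446.9 in³.
Direct shear f_v = P/L_w = 25.3 / 19 = 1.332 kip/in (vertical).
Torsion M = P·e = 25.3 × 8 = 202.4 kip·in.
Critical point at (x, y) = (4, 4.75) from centroid. f_tx = M·y/J = 2.151 kip/in; f_ty = M·x/J = 1.812 kip/in.
Resultant f_max = √[f_tx² + (f_v + f_ty)²] = √[2.151² + (1.332 + 1.812)²] = 3.809 kip/in.
Capacity per unit length: φr_n = 0.75 × 0.6 × 70 × (0.707 × 0.1875) = 4.176 kip/in.
3.809 ≤ 4.176 → adequate.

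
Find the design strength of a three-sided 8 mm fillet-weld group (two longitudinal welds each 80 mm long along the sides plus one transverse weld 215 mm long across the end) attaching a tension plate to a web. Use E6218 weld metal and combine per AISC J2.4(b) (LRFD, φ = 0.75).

φR_n ≈ 724 kN

E62XX → F_EXX = 620 MPa.
t_e = 0.707 × 8 = 5.656 mm.
R_nwl = 0.6 × 620 × 5.656 × 160 × 10⁻³ = 336.6 kN (longitudinal, 2 welds).
R_nwt = 0.6 × 620 × 5.656 × 215 × 10⁻³ = 452.4 kN (transverse, base value).
(i) R_nwl + R_nwt = 789 kN; (ii) 0.85 R_nwl + 1.5 R_nwt = 964.7 kN.
R_n = max = 964.7 kN [governs: (ii)]; φR_n = 723.5 kN.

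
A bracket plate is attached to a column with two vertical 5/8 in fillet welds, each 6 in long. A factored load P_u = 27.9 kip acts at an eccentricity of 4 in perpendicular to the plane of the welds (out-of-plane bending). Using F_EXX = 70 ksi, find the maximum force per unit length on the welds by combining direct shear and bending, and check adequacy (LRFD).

L_w = 2 × 6 = 12 in; section modulus (unit throat) S = 2 × L²/6 = 12 in².
Direct shear f_v = P/L_w = 27.9/12 = 2.325 kip/in.
Moment M = P × e = 27.9 × 4 = 111.6 kip·in; bending f_b = M/S = 9.3 kip/in.
f_max = √(f_v² + f_b²) = √(2.325² + 9.3²) = 9.586 kip/in.
φr_n = 0.75 × 0.6 × 70 × (0.707 × 0.625) = 13.92 kip/in → adequate.

f_max ≈ 9.59 kip/in; adequate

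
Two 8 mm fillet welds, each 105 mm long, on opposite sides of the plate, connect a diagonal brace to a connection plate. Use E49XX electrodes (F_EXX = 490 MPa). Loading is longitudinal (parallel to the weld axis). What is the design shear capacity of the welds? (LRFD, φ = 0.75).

φR_n ≈ 262 kN

Effective throat t_e = 0.707 × 8 = 5.656 mm.
Total length L = 210 mm; A_we = 5.656 × 210 = 1188 mm².
F_nw = 0.6 F_EXX = 0.6 × 490 = 294 MPa.
φR_n = 0.75 × 294 × 1188 × 10⁻³ = 261.9 kN.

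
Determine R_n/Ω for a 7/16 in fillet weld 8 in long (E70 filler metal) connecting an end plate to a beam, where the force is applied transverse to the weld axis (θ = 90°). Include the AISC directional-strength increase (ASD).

E70XX → F_EXX = 70 ksi.
t_e = 0.707 × 0.4375 = 0.3093 in; A_we = 0.3093 × 8 = 2.474 in².
Directional factor: 1.0 + 0.5 sin^1.5(90°) = 1.5.
F_nw = 0.6 × 70 × 1.5 = 63 ksi.
R_n/Ω = (63 × 2.474) / 2.0 = 77.95 kips.

R_n/Ω ≈ 77.9 kips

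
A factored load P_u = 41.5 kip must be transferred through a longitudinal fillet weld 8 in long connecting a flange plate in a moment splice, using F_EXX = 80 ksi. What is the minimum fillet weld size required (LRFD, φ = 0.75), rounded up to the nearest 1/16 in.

Total weld length L = 8 in.
Required throat t_e = P_u / (φ × 0.6 F_EXX × L) = 41.5 / (0.75 × 0.6 × 80 × 8) = 0.1441 in.
Required leg w = t_e / 0.707 = 0.2038 in → use 1/4 in.

w = 1/4 in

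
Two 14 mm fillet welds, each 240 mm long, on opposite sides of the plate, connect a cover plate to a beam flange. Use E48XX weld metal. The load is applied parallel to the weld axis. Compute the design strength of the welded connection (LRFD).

E48XX → F_EXX = 480 MPa.
Effective throat t_e = 0.707 × 14 = 9.898 mm.
Total length L = 480 mm; A_we = 9.898 × 480 = 4751 mm².
F_nw = 0.6 F_EXX = 0.6 × 480 = 288 MPa.
φR_n = 0.75 × 288 × 4751 × 10⁻³ = 1026 kN.

φR_n ≈ 1030 kN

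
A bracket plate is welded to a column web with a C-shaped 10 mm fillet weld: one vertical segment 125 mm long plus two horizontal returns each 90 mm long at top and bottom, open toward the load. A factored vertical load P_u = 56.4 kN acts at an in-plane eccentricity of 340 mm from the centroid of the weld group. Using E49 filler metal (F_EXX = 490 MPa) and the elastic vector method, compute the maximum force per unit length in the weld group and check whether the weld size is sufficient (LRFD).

Total weld length L_w = 305 mm. Treat welds as unit-width lines.
Centroid: x̄ = 2×90×45 / 305 = 26.56 mm from the vertical weld.
Polar moment about centroid: J = I_x + I_y = [125³/12 + 2×90×62.5²] + [125×26.56² + 2(90³/12 + 90×18.44²)] = 1137000 mm³.
Direct shear f_v = P/L_w = 56.4×10³ / 305 = 184.9 N/mm (vertical).
Torsion M = P·e = 56.4×10³ × 340 = 19176000 N·mm.
Critical point at (x, y) = (63.44, 62.5) from centroid. f_tx = M·y/J = 1054 N/mm; f_ty = M·x/J = 1070 N/mm.
Resultant f_max = √[f_tx² + (f_v + f_ty)²] = √[1054² + (184.9 + 1070)²] = 1639 N/mm.
Capacity per unit length: φr_n = 0.75 × 0.6 × 490 × (0.707 × 10) = 1559 N/mm.
1639 > 1559 → NOT adequate.

f_max ≈ 1640 N/mm; NOT adequate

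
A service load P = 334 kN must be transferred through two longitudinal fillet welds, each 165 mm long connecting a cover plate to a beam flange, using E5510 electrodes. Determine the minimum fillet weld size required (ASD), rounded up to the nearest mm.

E55XX → F_EXX = 550 MPa.
Total weld length L = 330 mm.
Required throat t_e = P × Ω / (0.6 F_EXX × L) = 334 × 2.0 / (0.6 × 550 × 330 × 10⁻³) = 6.134 mm.
Required leg w = t_e / 0.707 = 8.676 mm → use 9 mm.

w = 9 mm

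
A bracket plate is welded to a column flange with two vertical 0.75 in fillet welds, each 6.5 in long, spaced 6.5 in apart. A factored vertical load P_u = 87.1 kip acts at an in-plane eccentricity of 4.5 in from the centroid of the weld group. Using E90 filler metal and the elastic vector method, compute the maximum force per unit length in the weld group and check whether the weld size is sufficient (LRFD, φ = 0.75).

f_max ≈ 15.3 kip/in; adequate

E90XX → F_EXX = 90 ksi.
Total weld length L_w = 13 in. Treat welds as unit-width lines.
Polar moment about centroid: J = 2[d³/12 + d(b/2)²] = 2[6.5³/12 + 6.5×3.25²] = 183.1 in³.
Direct shear f_v = P/L_w = 87.1 / 13 = 6.7 kip/in (vertical).
Torsion M = P·e = 87.1 × 4.5 = 391.95 kip·in.
Critical point at (x, y) = (3.25, 3.25) from centroid. f_tx = M·y/J = 6.958 kip/in; f_ty = M·x/J = 6.958 kip/in.
Resultant f_max = √[f_tx² + (f_v + f_ty)²] = √[6.958² + (6.7 + 6.958)²] = 15.33 kip/in.
Capacity per unit length: φr_n = 0.75 × 0.6 × 90 × (0.707 × 0.75) = 21.48 kip/in.
15.33 ≤ 21.48 → adequate.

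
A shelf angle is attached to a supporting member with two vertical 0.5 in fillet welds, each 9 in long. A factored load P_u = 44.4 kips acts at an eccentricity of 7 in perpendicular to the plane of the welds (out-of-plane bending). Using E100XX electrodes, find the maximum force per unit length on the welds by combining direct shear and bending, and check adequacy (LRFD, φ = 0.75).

E100XX → F_EXX = 100 ksi.
L_w = 2 × 9 = 18 in; section modulus (unit throat) S = 2 × L²/6 = 27 in².
Direct shear f_v = P/L_w = 44.4/18 = 2.467 kip/in.
Moment M = P × e = 44.4 × 7 = 310.8 kip·in; bending f_b = M/S = 11.51 kip/in.
f_max = √(f_v² + f_b²) = √(2.467² + 11.51²) = 11.77 kip/in.
φr_n = 0.75 × 0.6 × 100 × (0.707 × 0.5) = 15.91 kip/in → adequate.

f_max ≈ 11.8 kip/in; adequate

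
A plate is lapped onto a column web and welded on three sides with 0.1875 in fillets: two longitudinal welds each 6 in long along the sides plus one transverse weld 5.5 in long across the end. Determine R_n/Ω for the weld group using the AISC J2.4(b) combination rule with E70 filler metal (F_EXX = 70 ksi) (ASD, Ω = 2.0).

t_e = 0.707 × 0.1875 = 0.1326 in.
R_nwl = 0.6 × 70 × 0.1326 × 12 = 66.81 kips (longitudinal, 2 welds).
R_nwt = 0.6 × 70 × 0.1326 × 5.5 = 30.62 kips (transverse, base value).
(i) R_nwl + R_nwt = 97.43 kips; (ii) 0.85 R_nwl + 1.5 R_nwt = 102.7 kips.
R_n = max = 102.7 kips [governs: (ii)]; R_n/Ω = 51.36 kips.

R_n/Ω ≈ 51.4 kips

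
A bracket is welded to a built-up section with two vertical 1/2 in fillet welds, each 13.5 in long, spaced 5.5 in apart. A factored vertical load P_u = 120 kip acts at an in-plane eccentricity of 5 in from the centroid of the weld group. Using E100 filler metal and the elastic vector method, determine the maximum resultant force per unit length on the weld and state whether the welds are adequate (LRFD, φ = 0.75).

f_max ≈ 9.71 kip/in; adequate

E100XX → F_EXX = 100 ksi.
Total weld length L_w = 27 in. Treat welds as unit-width lines.
Polar moment about centroid: J = 2[d³/12 + d(b/2)²] = 2[13.5³/12 + 13.5×2.75²] = 614.2 in³.
Direct shear f_v = P/L_w = 120 / 27 = 4.444 kip/in (vertical).
Torsion M = P·e = 120 × 5 = 600 kip·in.
Critical point at (x, y) = (2.75, 6.75) from centroid. f_tx = M·y/J = 6.593 kip/in; f_ty = M·x/J = 2.686 kip/in.
Resultant f_max = √[f_tx² + (f_v + f_ty)²] = √[6.593² + (4.444 + 2.686)²] = 9.712 kip/in.
Capacity per unit length: φr_n = 0.75 × 0.6 × 100 × (0.707 × 0.5) = 15.91 kip/in.
9.712 ≤ 15.91 → adequate.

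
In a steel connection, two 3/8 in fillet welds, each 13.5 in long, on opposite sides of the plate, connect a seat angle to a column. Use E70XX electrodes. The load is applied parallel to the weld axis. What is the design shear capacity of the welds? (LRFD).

E70XX → F_EXX = 70 ksi.
Effective throat t_e = 0.707 × 0.375 = 0.2651 in.
Total length L = 27 in; A_we = 0.2651 × 27 = 7.158 in².
F_nw = 0.6 F_EXX = 0.6 × 70 = 42 ksi.
φR_n = 0.75 × 42 × 7.158 = 225.5 kips.

φR_n ≈ 225 kips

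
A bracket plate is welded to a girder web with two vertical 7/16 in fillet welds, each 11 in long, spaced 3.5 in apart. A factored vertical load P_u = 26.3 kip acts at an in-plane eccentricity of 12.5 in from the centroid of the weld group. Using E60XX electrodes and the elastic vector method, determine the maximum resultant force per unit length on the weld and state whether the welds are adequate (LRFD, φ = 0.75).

f_max ≈ 7.02 kip/in; adequate

E60XX → F_EXX = 60 ksi.
Total weld length L_w = 22 in. Treat welds as unit-width lines.
Polar moment about centroid: J = 2[d³/12 + d(b/2)²] = 2[11³/12 + 11×1.75²] = 289.2 in³.
Direct shear f_v = P/L_w = 26.3 / 22 = 1.195 kip/in (vertical).
Torsion M = P·e = 26.3 × 12.5 = 328.75 kip·in.
Critical point at (x, y) = (1.75, 5.5) from centroid. f_tx = M·y/J = 6.252 kip/in; f_ty = M·x/J = 1.989 kip/in.
Resultant f_max = √[f_tx² + (f_v + f_ty)²] = √[6.252² + (1.195 + 1.989)²] = 7.016 kip/in.
Capacity per unit length: φr_n = 0.75 × 0.6 × 60 × (0.707 × 0.4375) = 8.351 kip/in.
7.016 ≤ 8.351 → adequate.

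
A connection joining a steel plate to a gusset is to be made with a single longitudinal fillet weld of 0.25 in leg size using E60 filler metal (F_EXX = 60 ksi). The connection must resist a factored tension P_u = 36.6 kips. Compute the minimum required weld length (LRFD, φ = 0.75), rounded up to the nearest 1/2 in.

L = 8 in

Throat t_e = 0.707 × 0.25 = 0.1767 in.
φr_n = 0.75 × 0.6 × 60 × 0.1767 = 4.772 kips/in.
L_req = P_u / φr_n = 36.6 / 4.772 = 7.669 in total.
Round up → use L = 8 in.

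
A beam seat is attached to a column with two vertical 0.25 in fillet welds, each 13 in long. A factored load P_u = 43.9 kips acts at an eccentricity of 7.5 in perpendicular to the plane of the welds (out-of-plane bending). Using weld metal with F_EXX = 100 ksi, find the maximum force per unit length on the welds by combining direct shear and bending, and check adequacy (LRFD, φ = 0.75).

f_max ≈ 6.08 kip/in; adequate

L_w = 2 × 13 = 26 in; section modulus (unit throat) S = 2 × L²/6 = 56.33 in².
Direct shear f_v = P/L_w = 43.9/26 = 1.688 kip/in.
Moment M = P × e = 43.9 × 7.5 = 329.25 kip·in; bending f_b = M/S = 5.845 kip/in.
f_max = √(f_v² + f_b²) = √(1.688² + 5.845²) = 6.084 kip/in.
φr_n = 0.75 × 0.6 × 100 × (0.707 × 0.25) = 7.954 kip/in → adequate.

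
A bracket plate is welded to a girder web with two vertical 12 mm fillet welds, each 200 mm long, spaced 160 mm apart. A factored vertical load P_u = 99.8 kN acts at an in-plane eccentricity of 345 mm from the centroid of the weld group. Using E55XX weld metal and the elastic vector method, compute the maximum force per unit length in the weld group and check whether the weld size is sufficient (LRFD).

f_max ≈ 1300 N/mm; adequate

E55XX → F_EXX = 550 MPa.
Total weld length L_w = 400 mm. Treat welds as unit-width lines.
Polar moment about centroid: J = 2[d³/12 + d(b/2)²] = 2[200³/12 + 200×80²] = 3893000 mm³.
Direct shear f_v = P/L_w = 99.8×10³ / 400 = 249.5 N/mm (vertical).
Torsion M = P·e = 99.8×10³ × 345 = 34431000 N·mm.
Critical point at (x, y) = (80, 100) from centroid. f_tx = M·y/J = 884.4 N/mm; f_ty = M·x/J = 707.5 N/mm.
Resultant f_max = √[f_tx² + (f_v + f_ty)²] = √[884.4² + (249.5 + 707.5)²] = 1303 N/mm.
Capacity per unit length: φr_n = 0.75 × 0.6 × 550 × (0.707 × 12) = 2100 N/mm.
1303 ≤ 2100 → adequate.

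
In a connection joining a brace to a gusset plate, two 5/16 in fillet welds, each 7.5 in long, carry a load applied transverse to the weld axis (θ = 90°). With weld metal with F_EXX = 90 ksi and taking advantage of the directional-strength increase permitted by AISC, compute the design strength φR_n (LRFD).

t_e = 0.707 × 0.3125 = 0.2209 in; A_we = 0.2209 × 15 = 3.314 in².
Directional factor: 1.0 + 0.5 sin^1.5(90°) = 1.5.
F_nw = 0.6 × 90 × 1.5 = 81 ksi.
φR_n = 0.75 × 81 × 3.314 = 201.3 kip.

φR_n ≈ 201 kip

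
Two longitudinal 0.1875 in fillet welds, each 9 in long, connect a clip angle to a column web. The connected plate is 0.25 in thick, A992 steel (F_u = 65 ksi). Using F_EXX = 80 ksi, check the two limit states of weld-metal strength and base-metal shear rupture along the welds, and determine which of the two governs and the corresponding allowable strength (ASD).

t_e = 0.707 × 0.1875 = 0.1326 in; L = 18 in.
Weld metal: R_n/Ω = (1/2.0) × 0.6 × 80 × 0.1326 × 18 = 57.27 kip.
Base metal (shear rupture): R_n/Ω = (1/2.0) × 0.6 × 65 × 0.25 × 18 = 87.75 kip.
Governing: weld metal.

R_n/Ω ≈ 57.3 kip (weld metal governs)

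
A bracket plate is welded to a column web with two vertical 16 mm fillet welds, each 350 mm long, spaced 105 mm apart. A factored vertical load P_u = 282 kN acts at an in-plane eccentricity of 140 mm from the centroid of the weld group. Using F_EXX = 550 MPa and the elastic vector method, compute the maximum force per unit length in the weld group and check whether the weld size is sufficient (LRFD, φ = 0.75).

f_max ≈ 989 N/mm; adequate

Total weld length L_w = 700 mm. Treat welds as unit-width lines.
Polar moment about centroid: J = 2[d³/12 + d(b/2)²] = 2[350³/12 + 350×52.5²] = 9075000 mm³.
Direct shear f_v = P/L_w = 282×10³ / 700 = 402.9 N/mm (vertical).
Torsion M = P·e = 282×10³ × 140 = 39480000 N·mm.
Critical point at (x, y) = (52.5, 175) from centroid. f_tx = M·y/J = 761.3 N/mm; f_ty = M·x/J = 228.4 N/mm.
Resultant f_max = √[f_tx² + (f_v + f_ty)²] = √[761.3² + (402.9 + 228.4)²] = 989 N/mm.
Capacity per unit length: φr_n = 0.75 × 0.6 × 550 × (0.707 × 16) = 2800 N/mm.
989 ≤ 2800 → adequate.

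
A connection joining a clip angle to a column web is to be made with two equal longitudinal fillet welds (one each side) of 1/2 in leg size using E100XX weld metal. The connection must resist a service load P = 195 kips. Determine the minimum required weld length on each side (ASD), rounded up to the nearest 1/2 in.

E100XX → F_EXX = 100 ksi.
Throat t_e = 0.707 × 0.5 = 0.3535 in.
r_n/Ω = (0.6 × 100 × 0.3535) / 2.0 = 10.6 kip/in.
L_req = P / (r_n/Ω) = 195 / 10.6 = 18.39 in total.
Per side: 18.39 / 2 = 9.194 in.
Round up → use L = 9.5 in on each side.

L = 9.5 in on each side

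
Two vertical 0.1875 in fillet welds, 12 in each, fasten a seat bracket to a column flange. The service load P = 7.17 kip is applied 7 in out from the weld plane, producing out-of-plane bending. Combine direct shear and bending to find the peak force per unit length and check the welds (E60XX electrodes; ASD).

E60XX → F_EXX = 60 ksi.
L_w = 2 × 12 = 24 in; section modulus (unit throat) S = 2 × L²/6 = 48 in².
Direct shear f_v = P/L_w = 7.17/24 = 0.2988 kip/in.
Moment M = P × e = 7.17 × 7 = 50.19 kip·in; bending f_b = M/S = 1.046 kip/in.
f_max = √(f_v² + f_b²) = √(0.2988² + 1.046²) = 1.087 kip/in.
r_n/Ω = (1/2.0) × 0.6 × 60 × (0.707 × 0.1875) = 2.386 kip/in → adequate.

f_max ≈ 1.09 kip/in; adequate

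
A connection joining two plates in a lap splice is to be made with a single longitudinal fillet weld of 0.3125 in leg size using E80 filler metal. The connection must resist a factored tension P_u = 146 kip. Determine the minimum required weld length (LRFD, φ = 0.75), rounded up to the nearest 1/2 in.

E80XX → F_EXX = 80 ksi.
Throat t_e = 0.707 × 0.3125 = 0.2209 in.
φr_n = 0.75 × 0.6 × 80 × 0.2209 = 7.954 kip/in.
L_req = P_u / φr_n = 146 / 7.954 = 18.36 in total.
Round up → use L = 18.5 in.

L = 18.5 in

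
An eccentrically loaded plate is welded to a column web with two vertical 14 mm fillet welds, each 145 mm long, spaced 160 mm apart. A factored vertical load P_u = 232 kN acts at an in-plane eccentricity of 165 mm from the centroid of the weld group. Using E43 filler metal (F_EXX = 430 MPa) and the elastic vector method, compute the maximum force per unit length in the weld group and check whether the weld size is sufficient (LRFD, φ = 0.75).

f_max ≈ 2400 N/mm; NOT adequate

Total weld length L_w = 290 mm. Treat welds as unit-width lines.
Polar moment about centroid: J = 2[d³/12 + d(b/2)²] = 2[145³/12 + 145×80²] = 2364000 mm³.
Direct shear f_v = P/L_w = 232×10³ / 290 = 800 N/mm (vertical).
Torsion M = P·e = 232×10³ × 165 = 38280000 N·mm.
Critical point at (x, y) = (80, 72.5) from centroid. f_tx = M·y/J = 1174 N/mm; f_ty = M·x/J = 1295 N/mm.
Resultant f_max = √[f_tx² + (f_v + f_ty)²] = √[1174² + (800 + 1295)²] = 2402 N/mm.
Capacity per unit length: φr_n = 0.75 × 0.6 × 430 × (0.707 × 14) = 1915 N/mm.
2402 > 1915 → NOT adequate.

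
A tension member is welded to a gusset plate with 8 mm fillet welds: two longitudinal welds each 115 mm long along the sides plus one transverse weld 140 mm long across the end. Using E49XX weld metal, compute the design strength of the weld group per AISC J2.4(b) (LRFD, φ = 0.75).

φR_n ≈ 506 kN

E49XX → F_EXX = 490 MPa.
t_e = 0.707 × 8 = 5.656 mm.
R_nwl = 0.6 × 490 × 5.656 × 230 × 10⁻³ = 382.5 kN (longitudinal, 2 welds).
R_nwt = 0.6 × 490 × 5.656 × 140 × 10⁻³ = 232.8 kN (transverse, base value).
(i) R_nwl + R_nwt = 615.3 kN; (ii) 0.85 R_nwl + 1.5 R_nwt = 674.3 kN.
R_n = max = 674.3 kN [governs: (ii)]; φR_n = 505.7 kN.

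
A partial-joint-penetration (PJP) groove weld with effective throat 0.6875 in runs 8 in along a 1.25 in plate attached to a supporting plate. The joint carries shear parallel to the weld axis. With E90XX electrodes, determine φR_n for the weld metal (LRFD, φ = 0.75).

E90XX → F_EXX = 90 ksi.
Effective throat (given) t_e = 0.6875 in.
A_we = 0.6875 × 8 = 5.5 in².
F_nw = 0.6 F_EXX = 54 ksi.
φR_n = 0.75 × 54 × 5.5 = 222.8 kips.

φR_n ≈ 223 kips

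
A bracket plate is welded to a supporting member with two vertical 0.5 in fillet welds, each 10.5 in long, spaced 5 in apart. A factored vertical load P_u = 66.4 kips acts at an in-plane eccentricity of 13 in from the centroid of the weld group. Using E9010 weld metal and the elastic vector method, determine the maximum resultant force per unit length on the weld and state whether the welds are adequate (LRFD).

E90XX → F_EXX = 90 ksi.
Total weld length L_w = 21 in. Treat welds as unit-width lines.
Polar moment about centroid: J = 2[d³/12 + d(b/2)²] = 2[10.5³/12 + 10.5×2.5²] = 324.2 in³.
Direct shear f_v = P/L_w = 66.4 / 21 = 3.162 kip/in (vertical).
Torsion M = P·e = 66.4 × 13 = 863.2 kip·in.
Critical point at (x, y) = (2.5, 5.25) from centroid. f_tx = M·y/J = 13.98 kip/in; f_ty = M·x/J = 6.657 kip/in.
Resultant f_max = √[f_tx² + (f_v + f_ty)²] = √[13.98² + (3.162 + 6.657)²] = 17.08 kip/in.
Capacity per unit length: φr_n = 0.75 × 0.6 × 90 × (0.707 × 0.5) = 14.32 kip/in.
17.08 > 14.32 → NOT adequate.

f_max ≈ 17.1 kip/in; NOT adequate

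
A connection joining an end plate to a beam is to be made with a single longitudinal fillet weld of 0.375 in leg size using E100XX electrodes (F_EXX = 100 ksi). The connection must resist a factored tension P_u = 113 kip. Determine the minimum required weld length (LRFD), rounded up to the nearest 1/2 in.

Throat t_e = 0.707 × 0.375 = 0.2651 in.
φr_n = 0.75 × 0.6 × 100 × 0.2651 = 11.93 kip/in.
L_req = P_u / φr_n = 113 / 11.93 = 9.471 in total.
Round up → use L = 9.5 in.

L = 9.5 in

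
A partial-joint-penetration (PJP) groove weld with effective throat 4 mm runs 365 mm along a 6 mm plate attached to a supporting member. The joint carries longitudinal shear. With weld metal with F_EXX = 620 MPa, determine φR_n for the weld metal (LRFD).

φR_n ≈ 407 kN

Effective throat (given) t_e = 4 mm.
A_we = 4 × 365 = 1460 mm².
F_nw = 0.6 F_EXX = 372 MPa.
φR_n = 0.75 × 372 × 1460 × 10⁻³ = 407.3 kN.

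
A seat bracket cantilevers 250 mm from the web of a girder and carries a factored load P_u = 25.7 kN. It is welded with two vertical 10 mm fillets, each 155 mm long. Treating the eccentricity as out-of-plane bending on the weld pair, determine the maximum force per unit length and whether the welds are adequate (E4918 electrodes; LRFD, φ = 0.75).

f_max ≈ 807 N/mm; adequate

E49XX → F_EXX = 490 MPa.
L_w = 2 × 155 = 310 mm; section modulus (unit throat) S = 2 × L²/6 = 8008 mm².
Direct shear f_v = P/L_w = 25.7×10³/310 = 82.9 N/mm.
Moment M = P × e = 25.7×10³ × 250 = 6425000 N·mm; bending f_b = M/S = 802.3 N/mm.
f_max = √(f_v² + f_b²) = √(82.9² + 802.3²) = 806.6 N/mm.
φr_n = 0.75 × 0.6 × 490 × (0.707 × 10) = 1559 N/mm → adequate.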